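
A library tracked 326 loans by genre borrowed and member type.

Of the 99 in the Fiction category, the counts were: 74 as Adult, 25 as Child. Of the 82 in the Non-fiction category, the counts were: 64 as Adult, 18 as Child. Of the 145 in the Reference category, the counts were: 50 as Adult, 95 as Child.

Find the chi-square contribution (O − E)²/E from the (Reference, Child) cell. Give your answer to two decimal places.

Row total (Reference) = 145; column total (Child) = 138; N = 326.
Expected count E = 145 × 138 / 326 = 61.380.
Contribution = (O − E)²/E = (95 − 61.380)² / 61.380 = 18.41.

18.41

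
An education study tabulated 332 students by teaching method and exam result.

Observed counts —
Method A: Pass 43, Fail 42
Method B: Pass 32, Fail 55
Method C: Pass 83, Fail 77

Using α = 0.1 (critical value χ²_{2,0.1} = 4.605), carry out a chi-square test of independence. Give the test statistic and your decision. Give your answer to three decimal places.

5.559; reject H₀

Row totals: 85, 87, 160. Column totals: 158, 174. Grand total N = 332.
Expected counts (row total × column total / N):
  Method A, Pass: 85×158/332 = 40.4518
  Method A, Fail: 85×174/332 = 44.5482
  Method B, Pass: 87×158/332 = 41.4036
  Method B, Fail: 87×174/332 = 45.5964
  Method C, Pass: 160×158/332 = 76.1446
  Method C, Fail: 160×174/332 = 83.8554
Contributions (O − E)²/E:
  (43 − 40.4518)²/40.4518 = 0.1605
  (42 − 44.5482)²/44.5482 = 0.1458
  (32 − 41.4036)²/41.4036 = 2.1357
  (55 − 45.5964)²/45.5964 = 1.9394
  (83 − 76.1446)²/76.1446 = 0.6172
  (77 − 83.8554)²/83.8554 = 0.5604
χ² = 0.1605 + 0.1458 + 2.1357 + 1.9394 + 0.6172 + 0.5604 = 5.559
df = (3−1)(2−1) = 2. Since 5.559 > 4.605, reject the null hypothesis of independence at α = 0.1.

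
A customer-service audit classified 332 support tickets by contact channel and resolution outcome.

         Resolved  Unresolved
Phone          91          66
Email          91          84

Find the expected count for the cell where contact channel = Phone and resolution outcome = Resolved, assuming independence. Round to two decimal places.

Row total (Phone) = 157; column total (Resolved) = 182; grand total N = 332.
Expected count = (row total × column total) / N = 157 × 182 / 332 = 86.07.

86.07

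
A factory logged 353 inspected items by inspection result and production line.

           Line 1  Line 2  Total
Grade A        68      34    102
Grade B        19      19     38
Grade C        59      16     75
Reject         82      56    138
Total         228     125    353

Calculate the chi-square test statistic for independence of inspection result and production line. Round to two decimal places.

Grand total N = 353.
Expected counts (row total × column total / N):
  Grade A, Line 1: 102×228/353 = 65.881
  Grade A, Line 2: 102×125/353 = 36.119
  Grade B, Line 1: 38×228/353 = 24.544
  Grade B, Line 2: 38×125/353 = 13.456
  Grade C, Line 1: 75×228/353 = 48.442
  Grade C, Line 2: 75×125/353 = 26.558
  Reject, Line 1: 138×228/353 = 89.133
  Reject, Line 2: 138×125/353 = 48.867
Contributions (O − E)²/E:
  (68 − 65.881)²/65.881 = 0.0682
  (34 − 36.119)²/36.119 = 0.1243
  (19 − 24.544)²/24.544 = 1.2523
  (19 − 13.456)²/13.456 = 2.2842
  (59 − 48.442)²/48.442 = 2.3011
  (16 − 26.558)²/26.558 = 4.1973
  (82 − 89.133)²/89.133 = 0.5708
  (56 − 48.867)²/48.867 = 1.0412
χ² = 0.0682 + 0.1243 + 1.2523 + 2.2842 + 2.3011 + 4.1973 + 0.5708 + 1.0412 = 11.84

11.84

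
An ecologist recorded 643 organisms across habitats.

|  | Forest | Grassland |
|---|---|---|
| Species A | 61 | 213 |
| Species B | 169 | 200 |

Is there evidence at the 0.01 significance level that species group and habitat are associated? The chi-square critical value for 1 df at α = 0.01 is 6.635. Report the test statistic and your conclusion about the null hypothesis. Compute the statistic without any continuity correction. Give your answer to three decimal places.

Row totals: 274, 369. Column totals: 230, 413. Grand total N = 643.
Expected counts (row total × column total / N):
  Species A, Forest: 274×230/643 = 98.0093
  Species A, Grassland: 274×413/643 = 175.9907
  Species B, Forest: 369×230/643 = 131.9907
  Species B, Grassland: 369×413/643 = 237.0093
Contributions (O − E)²/E:
  (61 − 98.0093)²/98.0093 = 13.9751
  (213 − 175.9907)²/175.9907 = 7.7827
  (169 − 131.9907)²/131.9907 = 10.3772
  (200 − 237.0093)²/237.0093 = 5.7790
χ² = 13.9751 + 7.7827 + 10.3772 + 5.7790 = 37.914
df = (2−1)(2−1) = 1. Since 37.914 > 6.635, reject the null hypothesis of independence at α = 0.01.

37.914; reject H₀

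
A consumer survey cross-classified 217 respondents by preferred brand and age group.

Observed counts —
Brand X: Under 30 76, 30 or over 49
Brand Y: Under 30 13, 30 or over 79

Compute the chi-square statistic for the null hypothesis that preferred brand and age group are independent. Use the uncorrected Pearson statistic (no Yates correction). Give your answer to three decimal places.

Row totals: 125, 92. Column totals: 89, 128. Grand total N = 217.
Expected counts (row total × column total / N):
  Brand X, Under 30: 125×89/217 = 51.2673
  Brand X, 30 or over: 125×128/217 = 73.7327
  Brand Y, Under 30: 92×89/217 = 37.7327
  Brand Y, 30 or over: 92×128/217 = 54.2673
Contributions (O − E)²/E:
  (76 − 51.2673)²/51.2673 = 11.9317
  (49 − 73.7327)²/73.7327 = 8.2963
  (13 − 37.7327)²/37.7327 = 16.2116
  (79 − 54.2673)²/54.2673 = 11.2721
χ² = 11.9317 + 8.2963 + 16.2116 + 11.2721 = 47.712

47.712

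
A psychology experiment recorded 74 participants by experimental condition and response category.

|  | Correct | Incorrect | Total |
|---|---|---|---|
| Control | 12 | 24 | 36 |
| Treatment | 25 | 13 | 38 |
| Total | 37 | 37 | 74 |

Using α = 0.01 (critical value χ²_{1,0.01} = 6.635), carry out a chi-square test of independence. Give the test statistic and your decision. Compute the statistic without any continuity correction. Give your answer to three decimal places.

7.789; reject H₀

Grand total N = 74.
Expected counts (row total × column total / N):
  Control, Correct: 36×37/74 = 18.0000
  Control, Incorrect: 36×37/74 = 18.0000
  Treatment, Correct: 38×37/74 = 19.0000
  Treatment, Incorrect: 38×37/74 = 19.0000
Contributions (O − E)²/E:
  (12 − 18.0000)²/18.0000 = 2.0000
  (24 − 18.0000)²/18.0000 = 2.0000
  (25 − 19.0000)²/19.0000 = 1.8947
  (13 − 19.0000)²/19.0000 = 1.8947
χ² = 2.0000 + 2.0000 + 1.8947 + 1.8947 = 7.789
df = (2−1)(2−1) = 1. Since 7.789 > 6.635, reject the null hypothesis of independence at α = 0.01.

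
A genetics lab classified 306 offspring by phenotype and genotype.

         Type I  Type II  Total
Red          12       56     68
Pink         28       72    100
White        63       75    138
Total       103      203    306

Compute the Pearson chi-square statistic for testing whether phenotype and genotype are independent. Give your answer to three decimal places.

18.131

Grand total N = 306.
Expected counts (row total × column total / N):
  Red, Type I: 68×103/306 = 22.8889
  Red, Type II: 68×203/306 = 45.1111
  Pink, Type I: 100×103/306 = 33.6601
  Pink, Type II: 100×203/306 = 66.3399
  White, Type I: 138×103/306 = 46.4510
  White, Type II: 138×203/306 = 91.5490
Contributions (O − E)²/E:
  (12 − 22.8889)²/22.8889 = 5.1802
  (56 − 45.1111)²/45.1111 = 2.6284
  (28 − 33.6601)²/33.6601 = 0.9518
  (72 − 66.3399)²/66.3399 = 0.4829
  (63 − 46.4510)²/46.4510 = 5.8959
  (75 − 91.5490)²/91.5490 = 2.9915
χ² = 5.1802 + 2.6284 + 0.9518 + 0.4829 + 5.8959 + 2.9915 = 18.131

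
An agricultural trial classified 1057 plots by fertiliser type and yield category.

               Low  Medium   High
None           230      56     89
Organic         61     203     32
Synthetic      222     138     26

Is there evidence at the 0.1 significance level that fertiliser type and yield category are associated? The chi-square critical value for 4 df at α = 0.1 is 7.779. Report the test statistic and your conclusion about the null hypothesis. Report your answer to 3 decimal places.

Row totals: 375, 296, 386. Column totals: 513, 397, 147. Grand total N = 1057.
Expected counts (row total × column total / N):
  None, Low: 375×513/1057 = 182.0009
  None, Medium: 375×397/1057 = 140.8467
  None, High: 375×147/1057 = 52.1523
  Organic, Low: 296×513/1057 = 143.6594
  Organic, Medium: 296×397/1057 = 111.1750
  Organic, High: 296×147/1057 = 41.1656
  Synthetic, Low: 386×513/1057 = 187.3396
  Synthetic, Medium: 386×397/1057 = 144.9782
  Synthetic, High: 386×147/1057 = 53.6821
Contributions (O − E)²/E:
  (230 − 182.0009)²/182.0009 = 12.6588
  (56 − 140.8467)²/140.8467 = 51.1120
  (89 − 52.1523)²/52.1523 = 26.0344
  (61 − 143.6594)²/143.6594 = 47.5609
  (203 − 111.1750)²/111.1750 = 75.8429
  (32 − 41.1656)²/41.1656 = 2.0407
  (222 − 187.3396)²/187.3396 = 6.4127
  (138 − 144.9782)²/144.9782 = 0.3359
  (26 − 53.6821)²/53.6821 = 14.2748
χ² = 12.6588 + 51.1120 + 26.0344 + 47.5609 + 75.8429 + 2.0407 + 6.4127 + 0.3359 + 14.2748 = 236.273
df = (3−1)(3−1) = 4. Since 236.273 > 7.779, reject the null hypothesis of independence at α = 0.1.

236.273; reject H₀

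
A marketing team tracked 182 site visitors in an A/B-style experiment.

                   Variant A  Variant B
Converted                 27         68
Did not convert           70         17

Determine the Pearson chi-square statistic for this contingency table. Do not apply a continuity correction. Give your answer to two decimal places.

49.41

Row totals: 95, 87. Column totals: 97, 85. Grand total N = 182.
Expected counts (row total × column total / N):
  Converted, Variant A: 95×97/182 = 50.632
  Converted, Variant B: 95×85/182 = 44.368
  Did not convert, Variant A: 87×97/182 = 46.368
  Did not convert, Variant B: 87×85/182 = 40.632
Contributions (O − E)²/E:
  (27 − 50.632)²/50.632 = 11.0300
  (68 − 44.368)²/44.368 = 12.5873
  (70 − 46.368)²/46.368 = 12.0443
  (17 − 40.632)²/40.632 = 13.7446
χ² = 11.0300 + 12.5873 + 12.0443 + 13.7446 = 49.41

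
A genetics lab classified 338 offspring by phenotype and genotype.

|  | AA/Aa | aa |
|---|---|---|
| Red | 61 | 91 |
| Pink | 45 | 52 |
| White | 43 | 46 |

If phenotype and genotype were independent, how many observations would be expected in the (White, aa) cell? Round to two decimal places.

Row total (White) = 89; column total (aa) = 189; grand total N = 338.
Expected count = (row total × column total) / N = 89 × 189 / 338 = 49.77.

49.77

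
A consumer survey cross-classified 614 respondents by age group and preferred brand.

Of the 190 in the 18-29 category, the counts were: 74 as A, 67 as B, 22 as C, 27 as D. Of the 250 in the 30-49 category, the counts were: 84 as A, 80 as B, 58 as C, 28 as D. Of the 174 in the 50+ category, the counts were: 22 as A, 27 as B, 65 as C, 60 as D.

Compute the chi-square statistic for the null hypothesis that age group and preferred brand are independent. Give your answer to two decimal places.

96.85

Row totals: 190, 250, 174. Column totals: 180, 174, 145, 115. Grand total N = 614.
Expected counts (row total × column total / N):
  18-29, A: 190×180/614 = 55.700
  18-29, B: 190×174/614 = 53.844
  18-29, C: 190×145/614 = 44.870
  18-29, D: 190×115/614 = 35.586
  30-49, A: 250×180/614 = 73.290
  30-49, B: 250×174/614 = 70.847
  30-49, C: 250×145/614 = 59.039
  30-49, D: 250×115/614 = 46.824
  50+, A: 174×180/614 = 51.010
  50+, B: 174×174/614 = 49.309
  50+, C: 174×145/614 = 41.091
  50+, D: 174×115/614 = 32.590
Contributions (O − E)²/E:
  (74 − 55.700)²/55.700 = 6.0124
  (67 − 53.844)²/53.844 = 3.2145
  (22 − 44.870)²/44.870 = 11.6567
  (27 − 35.586)²/35.586 = 2.0716
  (84 − 73.290)²/73.290 = 1.5651
  (80 − 70.847)²/70.847 = 1.1825
  (58 − 59.039)²/59.039 = 0.0183
  (28 − 46.824)²/46.824 = 7.5676
  (22 − 51.010)²/51.010 = 16.4983
  (27 − 49.309)²/49.309 = 10.0933
  (65 − 41.091)²/41.091 = 13.9116
  (60 − 32.590)²/32.590 = 23.0533
χ² = 6.0124 + 3.2145 + 11.6567 + 2.0716 + 1.5651 + 1.1825 + 0.0183 + 7.5676 + 16.4983 + 10.0933 + 13.9116 + 23.0533 = 96.85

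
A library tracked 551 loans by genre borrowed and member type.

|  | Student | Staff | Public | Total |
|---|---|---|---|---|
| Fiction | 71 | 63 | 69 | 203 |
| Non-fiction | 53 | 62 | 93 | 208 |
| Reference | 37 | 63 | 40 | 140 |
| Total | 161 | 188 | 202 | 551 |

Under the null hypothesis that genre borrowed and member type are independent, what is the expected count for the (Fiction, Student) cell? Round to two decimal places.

Row total (Fiction) = 203; column total (Student) = 161; grand total N = 551.
Expected count = (row total × column total) / N = 203 × 161 / 551 = 59.32.

59.32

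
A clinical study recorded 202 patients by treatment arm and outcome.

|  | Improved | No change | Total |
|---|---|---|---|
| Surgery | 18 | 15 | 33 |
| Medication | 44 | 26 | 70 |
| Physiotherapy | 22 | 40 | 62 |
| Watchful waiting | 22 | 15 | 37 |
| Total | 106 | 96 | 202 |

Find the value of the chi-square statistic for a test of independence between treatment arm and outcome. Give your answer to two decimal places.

Grand total N = 202.
Expected counts (row total × column total / N):
  Surgery, Improved: 33×106/202 = 17.317
  Surgery, No change: 33×96/202 = 15.683
  Medication, Improved: 70×106/202 = 36.733
  Medication, No change: 70×96/202 = 33.267
  Physiotherapy, Improved: 62×106/202 = 32.535
  Physiotherapy, No change: 62×96/202 = 29.465
  Watchful waiting, Improved: 37×106/202 = 19.416
  Watchful waiting, No change: 37×96/202 = 17.584
Contributions (O − E)²/E:
  (18 − 17.317)²/17.317 = 0.0269
  (15 − 15.683)²/15.683 = 0.0297
  (44 − 36.733)²/36.733 = 1.4377
  (26 − 33.267)²/33.267 = 1.5874
  (22 − 32.535)²/32.535 = 3.4113
  (40 − 29.465)²/29.465 = 3.7667
  (22 − 19.416)²/19.416 = 0.3439
  (15 − 17.584)²/17.584 = 0.3797
χ² = 0.0269 + 0.0297 + 1.4377 + 1.5874 + 3.4113 + 3.7667 + 0.3439 + 0.3797 = 10.98

10.98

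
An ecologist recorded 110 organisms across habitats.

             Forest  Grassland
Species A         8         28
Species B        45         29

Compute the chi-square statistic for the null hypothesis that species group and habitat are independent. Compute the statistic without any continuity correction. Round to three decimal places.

Row totals: 36, 74. Column totals: 53, 57. Grand total N = 110.
Expected counts (row total × column total / N):
  Species A, Forest: 36×53/110 = 17.3455
  Species A, Grassland: 36×57/110 = 18.6545
  Species B, Forest: 74×53/110 = 35.6545
  Species B, Grassland: 74×57/110 = 38.3455
Contributions (O − E)²/E:
  (8 − 17.3455)²/17.3455 = 5.0352
  (28 − 18.6545)²/18.6545 = 4.6819
  (45 − 35.6545)²/35.6545 = 2.4496
  (29 − 38.3455)²/38.3455 = 2.2777
χ² = 5.0352 + 4.6819 + 2.4496 + 2.2777 = 14.444

14.444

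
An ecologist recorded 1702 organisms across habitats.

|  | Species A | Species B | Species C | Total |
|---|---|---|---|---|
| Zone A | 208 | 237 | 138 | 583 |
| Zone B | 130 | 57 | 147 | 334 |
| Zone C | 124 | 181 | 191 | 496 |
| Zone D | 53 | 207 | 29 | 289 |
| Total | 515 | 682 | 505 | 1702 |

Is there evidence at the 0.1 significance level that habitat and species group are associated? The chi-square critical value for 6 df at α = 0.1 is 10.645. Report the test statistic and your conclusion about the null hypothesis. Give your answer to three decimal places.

230.446; reject H₀

Grand total N = 1702.
Expected counts (row total × column total / N):
  Zone A, Species A: 583×515/1702 = 176.4072
  Zone A, Species B: 583×682/1702 = 233.6110
  Zone A, Species C: 583×505/1702 = 172.9818
  Zone B, Species A: 334×515/1702 = 101.0635
  Zone B, Species B: 334×682/1702 = 133.8355
  Zone B, Species C: 334×505/1702 = 99.1011
  Zone C, Species A: 496×515/1702 = 150.0823
  Zone C, Species B: 496×682/1702 = 198.7497
  Zone C, Species C: 496×505/1702 = 147.1680
  Zone D, Species A: 289×515/1702 = 87.4471
  Zone D, Species B: 289×682/1702 = 115.8038
  Zone D, Species C: 289×505/1702 = 85.7491
Contributions (O − E)²/E:
  (208 − 176.4072)²/176.4072 = 5.6580
  (237 − 233.6110)²/233.6110 = 0.0492
  (138 − 172.9818)²/172.9818 = 7.0743
  (130 − 101.0635)²/101.0635 = 8.2851
  (57 − 133.8355)²/133.8355 = 44.1116
  (147 − 99.1011)²/99.1011 = 23.1512
  (124 − 150.0823)²/150.0823 = 4.5328
  (181 − 198.7497)²/198.7497 = 1.5852
  (191 − 147.1680)²/147.1680 = 13.0548
  (53 − 87.4471)²/87.4471 = 13.5694
  (207 − 115.8038)²/115.8038 = 71.8176
  (29 − 85.7491)²/85.7491 = 37.5568
χ² = 5.6580 + 0.0492 + 7.0743 + 8.2851 + 44.1116 + 23.1512 + 4.5328 + 1.5852 + 13.0548 + 13.5694 + 71.8176 + 37.5568 = 230.446
df = (4−1)(3−1) = 6. Since 230.446 > 10.645, reject the null hypothesis of independence at α = 0.1.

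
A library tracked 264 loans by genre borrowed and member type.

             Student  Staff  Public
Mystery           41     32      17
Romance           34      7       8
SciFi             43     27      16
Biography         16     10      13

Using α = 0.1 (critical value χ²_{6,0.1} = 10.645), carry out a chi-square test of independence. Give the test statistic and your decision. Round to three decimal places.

13.739; reject H₀

Row totals: 90, 49, 86, 39. Column totals: 134, 76, 54. Grand total N = 264.
Expected counts (row total × column total / N):
  Mystery, Student: 90×134/264 = 45.6818
  Mystery, Staff: 90×76/264 = 25.9091
  Mystery, Public: 90×54/264 = 18.4091
  Romance, Student: 49×134/264 = 24.8712
  Romance, Staff: 49×76/264 = 14.1061
  Romance, Public: 49×54/264 = 10.0227
  SciFi, Student: 86×134/264 = 43.6515
  SciFi, Staff: 86×76/264 = 24.7576
  SciFi, Public: 86×54/264 = 17.5909
  Biography, Student: 39×134/264 = 19.7955
  Biography, Staff: 39×76/264 = 11.2273
  Biography, Public: 39×54/264 = 7.9773
Contributions (O − E)²/E:
  (41 − 45.6818)²/45.6818 = 0.4798
  (32 − 25.9091)²/25.9091 = 1.4319
  (17 − 18.4091)²/18.4091 = 0.1079
  (34 − 24.8712)²/24.8712 = 3.3507
  (7 − 14.1061)²/14.1061 = 3.5798
  (8 − 10.0227)²/10.0227 = 0.4082
  (43 − 43.6515)²/43.6515 = 0.0097
  (27 − 24.7576)²/24.7576 = 0.2031
  (16 − 17.5909)²/17.5909 = 0.1439
  (16 − 19.7955)²/19.7955 = 0.7277
  (10 − 11.2273)²/11.2273 = 0.1342
  (13 − 7.9773)²/7.9773 = 3.1624
χ² = 0.4798 + 1.4319 + 0.1079 + 3.3507 + 3.5798 + 0.4082 + 0.0097 + 0.2031 + 0.1439 + 0.7277 + 0.1342 + 3.1624 = 13.739
df = (4−1)(3−1) = 6. Since 13.739 > 10.645, reject the null hypothesis of independence at α = 0.1.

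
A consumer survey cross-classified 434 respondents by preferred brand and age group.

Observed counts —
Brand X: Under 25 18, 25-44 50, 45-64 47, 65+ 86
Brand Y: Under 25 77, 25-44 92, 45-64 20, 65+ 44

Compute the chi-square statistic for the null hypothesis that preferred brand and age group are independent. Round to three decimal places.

71.544

Row totals: 201, 233. Column totals: 95, 142, 67, 130. Grand total N = 434.
Expected counts (row total × column total / N):
  Brand X, Under 25: 201×95/434 = 43.9977
  Brand X, 25-44: 201×142/434 = 65.7650
  Brand X, 45-64: 201×67/434 = 31.0300
  Brand X, 65+: 201×130/434 = 60.2074
  Brand Y, Under 25: 233×95/434 = 51.0023
  Brand Y, 25-44: 233×142/434 = 76.2350
  Brand Y, 45-64: 233×67/434 = 35.9700
  Brand Y, 65+: 233×130/434 = 69.7926
Contributions (O − E)²/E:
  (18 − 43.9977)²/43.9977 = 15.3617
  (50 − 65.7650)²/65.7650 = 3.7791
  (47 − 31.0300)²/31.0300 = 8.2192
  (86 − 60.2074)²/60.2074 = 11.0494
  (77 − 51.0023)²/51.0023 = 13.2520
  (92 − 76.2350)²/76.2350 = 3.2601
  (20 − 35.9700)²/35.9700 = 7.0904
  (44 − 69.7926)²/69.7926 = 9.5319
χ² = 15.3617 + 3.7791 + 8.2192 + 11.0494 + 13.2520 + 3.2601 + 7.0904 + 9.5319 = 71.544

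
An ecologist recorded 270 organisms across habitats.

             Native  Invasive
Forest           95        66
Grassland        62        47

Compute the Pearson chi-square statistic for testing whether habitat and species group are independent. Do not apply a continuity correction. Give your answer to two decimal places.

Row totals: 161, 109. Column totals: 157, 113. Grand total N = 270.
Expected counts (row total × column total / N):
  Forest, Native: 161×157/270 = 93.619
  Forest, Invasive: 161×113/270 = 67.381
  Grassland, Native: 109×157/270 = 63.381
  Grassland, Invasive: 109×113/270 = 45.619
Contributions (O − E)²/E:
  (95 − 93.619)²/93.619 = 0.0204
  (66 − 67.381)²/67.381 = 0.0283
  (62 − 63.381)²/63.381 = 0.0301
  (47 − 45.619)²/45.619 = 0.0418
χ² = 0.0204 + 0.0283 + 0.0301 + 0.0418 = 0.12

0.12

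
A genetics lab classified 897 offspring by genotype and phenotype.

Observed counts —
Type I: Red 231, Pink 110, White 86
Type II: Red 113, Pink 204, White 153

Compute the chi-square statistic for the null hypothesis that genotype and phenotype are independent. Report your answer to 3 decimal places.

85.535

Row totals: 427, 470. Column totals: 344, 314, 239. Grand total N = 897.
Expected counts (row total × column total / N):
  Type I, Red: 427×344/897 = 163.7547
  Type I, Pink: 427×314/897 = 149.4738
  Type I, White: 427×239/897 = 113.7715
  Type II, Red: 470×344/897 = 180.2453
  Type II, Pink: 470×314/897 = 164.5262
  Type II, White: 470×239/897 = 125.2285
Contributions (O − E)²/E:
  (231 − 163.7547)²/163.7547 = 27.6140
  (110 − 149.4738)²/149.4738 = 10.4244
  (86 − 113.7715)²/113.7715 = 6.7790
  (113 − 180.2453)²/180.2453 = 25.0876
  (204 − 164.5262)²/164.5262 = 9.4707
  (153 − 125.2285)²/125.2285 = 6.1588
χ² = 27.6140 + 10.4244 + 6.7790 + 25.0876 + 9.4707 + 6.1588 = 85.535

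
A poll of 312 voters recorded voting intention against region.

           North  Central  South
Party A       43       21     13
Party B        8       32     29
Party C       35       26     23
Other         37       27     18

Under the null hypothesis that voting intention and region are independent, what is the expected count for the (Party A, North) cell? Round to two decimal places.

30.36

Row total (Party A) = 77; column total (North) = 123; grand total N = 312.
Expected count = (row total × column total) / N = 77 × 123 / 312 = 30.36.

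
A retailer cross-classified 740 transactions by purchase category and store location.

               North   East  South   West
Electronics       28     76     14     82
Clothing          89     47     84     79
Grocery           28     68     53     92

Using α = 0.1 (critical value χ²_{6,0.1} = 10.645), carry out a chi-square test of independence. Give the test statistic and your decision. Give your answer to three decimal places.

86.339; reject H₀

Row totals: 200, 299, 241. Column totals: 145, 191, 151, 253. Grand total N = 740.
Expected counts (row total × column total / N):
  Electronics, North: 200×145/740 = 39.1892
  Electronics, East: 200×191/740 = 51.6216
  Electronics, South: 200×151/740 = 40.8108
  Electronics, West: 200×253/740 = 68.3784
  Clothing, North: 299×145/740 = 58.5878
  Clothing, East: 299×191/740 = 77.1743
  Clothing, South: 299×151/740 = 61.0122
  Clothing, West: 299×253/740 = 102.2257
  Grocery, North: 241×145/740 = 47.2230
  Grocery, East: 241×191/740 = 62.2041
  Grocery, South: 241×151/740 = 49.1770
  Grocery, West: 241×253/740 = 82.3959
Contributions (O − E)²/E:
  (28 − 39.1892)²/39.1892 = 3.1947
  (76 − 51.6216)²/51.6216 = 11.5127
  (14 − 40.8108)²/40.8108 = 17.6135
  (82 − 68.3784)²/68.3784 = 2.7135
  (89 − 58.5878)²/58.5878 = 15.7866
  (47 − 77.1743)²/77.1743 = 11.7978
  (84 − 61.0122)²/61.0122 = 8.6612
  (79 − 102.2257)²/102.2257 = 5.2769
  (28 − 47.2230)²/47.2230 = 7.8251
  (68 − 62.2041)²/62.2041 = 0.5400
  (53 − 49.1770)²/49.1770 = 0.2972
  (92 − 82.3959)²/82.3959 = 1.1195
χ² = 3.1947 + 11.5127 + 17.6135 + 2.7135 + 15.7866 + 11.7978 + 8.6612 + 5.2769 + 7.8251 + 0.5400 + 0.2972 + 1.1195 = 86.339
df = (3−1)(4−1) = 6. Since 86.339 > 10.645, reject the null hypothesis of independence at α = 0.1.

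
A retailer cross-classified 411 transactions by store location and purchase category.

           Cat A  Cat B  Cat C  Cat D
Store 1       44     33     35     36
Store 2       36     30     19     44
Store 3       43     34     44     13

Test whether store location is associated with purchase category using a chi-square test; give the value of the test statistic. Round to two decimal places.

27.32

Row totals: 148, 129, 134. Column totals: 123, 97, 98, 93. Grand total N = 411.
Expected counts (row total × column total / N):
  Store 1, Cat A: 148×123/411 = 44.292
  Store 1, Cat B: 148×97/411 = 34.929
  Store 1, Cat C: 148×98/411 = 35.290
  Store 1, Cat D: 148×93/411 = 33.489
  Store 2, Cat A: 129×123/411 = 38.606
  Store 2, Cat B: 129×97/411 = 30.445
  Store 2, Cat C: 129×98/411 = 30.759
  Store 2, Cat D: 129×93/411 = 29.190
  Store 3, Cat A: 134×123/411 = 40.102
  Store 3, Cat B: 134×97/411 = 31.625
  Store 3, Cat C: 134×98/411 = 31.951
  Store 3, Cat D: 134×93/411 = 30.321
Contributions (O − E)²/E:
  (44 − 44.292)²/44.292 = 0.0019
  (33 − 34.929)²/34.929 = 0.1065
  (35 − 35.290)²/35.290 = 0.0024
  (36 − 33.489)²/33.489 = 0.1883
  (36 − 38.606)²/38.606 = 0.1759
  (30 − 30.445)²/30.445 = 0.0065
  (19 − 30.759)²/30.759 = 4.4954
  (44 − 29.190)²/29.190 = 7.5141
  (43 − 40.102)²/40.102 = 0.2094
  (34 − 31.625)²/31.625 = 0.1784
  (44 − 31.951)²/31.951 = 4.5438
  (13 − 30.321)²/30.321 = 9.8947
χ² = 0.0019 + 0.1065 + 0.0024 + 0.1883 + 0.1759 + 0.0065 + 4.4954 + 7.5141 + 0.2094 + 0.1784 + 4.5438 + 9.8947 = 27.32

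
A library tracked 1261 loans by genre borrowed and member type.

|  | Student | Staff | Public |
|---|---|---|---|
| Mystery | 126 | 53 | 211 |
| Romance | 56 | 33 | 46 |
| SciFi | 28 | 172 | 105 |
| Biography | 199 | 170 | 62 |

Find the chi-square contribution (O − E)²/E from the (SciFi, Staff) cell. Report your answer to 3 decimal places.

Row total (SciFi) = 305; column total (Staff) = 428; N = 1261.
Expected count E = 305 × 428 / 1261 = 103.5210.
Contribution = (O − E)²/E = (172 − 103.5210)² / 103.5210 = 45.299.

45.299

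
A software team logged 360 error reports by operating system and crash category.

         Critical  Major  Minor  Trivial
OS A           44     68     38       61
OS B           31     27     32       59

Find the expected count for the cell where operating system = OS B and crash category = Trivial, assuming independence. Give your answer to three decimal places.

Row total (OS B) = 149; column total (Trivial) = 120; grand total N = 360.
Expected count = (row total × column total) / N = 149 × 120 / 360 = 49.667.

49.667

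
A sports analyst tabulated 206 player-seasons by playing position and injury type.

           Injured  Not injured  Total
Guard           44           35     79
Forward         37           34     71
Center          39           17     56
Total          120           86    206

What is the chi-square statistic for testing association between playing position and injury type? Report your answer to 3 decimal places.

Grand total N = 206.
Expected counts (row total × column total / N):
  Guard, Injured: 79×120/206 = 46.0194
  Guard, Not injured: 79×86/206 = 32.9806
  Forward, Injured: 71×120/206 = 41.3592
  Forward, Not injured: 71×86/206 = 29.6408
  Center, Injured: 56×120/206 = 32.6214
  Center, Not injured: 56×86/206 = 23.3786
Contributions (O − E)²/E:
  (44 − 46.0194)²/46.0194 = 0.0886
  (35 − 32.9806)²/32.9806 = 0.1236
  (37 − 41.3592)²/41.3592 = 0.4595
  (34 − 29.6408)²/29.6408 = 0.6411
  (39 − 32.6214)²/32.6214 = 1.2472
  (17 − 23.3786)²/23.3786 = 1.7403
χ² = 0.0886 + 0.1236 + 0.4595 + 0.6411 + 1.2472 + 1.7403 = 4.300

4.300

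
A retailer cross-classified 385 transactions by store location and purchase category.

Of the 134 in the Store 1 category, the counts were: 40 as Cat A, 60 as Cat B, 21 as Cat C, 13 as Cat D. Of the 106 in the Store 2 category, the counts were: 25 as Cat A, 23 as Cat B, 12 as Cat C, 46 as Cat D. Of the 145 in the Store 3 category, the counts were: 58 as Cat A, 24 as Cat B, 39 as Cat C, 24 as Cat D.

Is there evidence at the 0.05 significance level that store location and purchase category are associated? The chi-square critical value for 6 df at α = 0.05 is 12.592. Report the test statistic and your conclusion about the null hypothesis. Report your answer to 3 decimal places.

Row totals: 134, 106, 145. Column totals: 123, 107, 72, 83. Grand total N = 385.
Expected counts (row total × column total / N):
  Store 1, Cat A: 134×123/385 = 42.8104
  Store 1, Cat B: 134×107/385 = 37.2416
  Store 1, Cat C: 134×72/385 = 25.0597
  Store 1, Cat D: 134×83/385 = 28.8883
  Store 2, Cat A: 106×123/385 = 33.8649
  Store 2, Cat B: 106×107/385 = 29.4597
  Store 2, Cat C: 106×72/385 = 19.8234
  Store 2, Cat D: 106×83/385 = 22.8519
  Store 3, Cat A: 145×123/385 = 46.3247
  Store 3, Cat B: 145×107/385 = 40.2987
  Store 3, Cat C: 145×72/385 = 27.1169
  Store 3, Cat D: 145×83/385 = 31.2597
Contributions (O − E)²/E:
  (40 − 42.8104)²/42.8104 = 0.1845
  (60 − 37.2416)²/37.2416 = 13.9077
  (21 − 25.0597)²/25.0597 = 0.6577
  (13 − 28.8883)²/28.8883 = 8.7384
  (25 − 33.8649)²/33.8649 = 2.3206
  (23 − 29.4597)²/29.4597 = 1.4164
  (12 − 19.8234)²/19.8234 = 3.0875
  (46 − 22.8519)²/22.8519 = 23.4481
  (58 − 46.3247)²/46.3247 = 2.9425
  (24 − 40.2987)²/40.2987 = 6.5920
  (39 − 27.1169)²/27.1169 = 5.2074
  (24 − 31.2597)²/31.2597 = 1.6860
χ² = 0.1845 + 13.9077 + 0.6577 + 8.7384 + 2.3206 + 1.4164 + 3.0875 + 23.4481 + 2.9425 + 6.5920 + 5.2074 + 1.6860 = 70.189
df = (3−1)(4−1) = 6. Since 70.189 > 12.592, reject the null hypothesis of independence at α = 0.05.

70.189; reject H₀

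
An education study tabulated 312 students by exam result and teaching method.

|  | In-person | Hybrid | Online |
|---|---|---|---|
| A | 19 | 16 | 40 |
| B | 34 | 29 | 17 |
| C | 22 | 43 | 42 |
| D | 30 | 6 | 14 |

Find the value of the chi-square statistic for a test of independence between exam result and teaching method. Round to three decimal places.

43.353

Row totals: 75, 80, 107, 50. Column totals: 105, 94, 113. Grand total N = 312.
Expected counts (row total × column total / N):
  A, In-person: 75×105/312 = 25.2404
  A, Hybrid: 75×94/312 = 22.5962
  A, Online: 75×113/312 = 27.1635
  B, In-person: 80×105/312 = 26.9231
  B, Hybrid: 80×94/312 = 24.1026
  B, Online: 80×113/312 = 28.9744
  C, In-person: 107×105/312 = 36.0096
  C, Hybrid: 107×94/312 = 32.2372
  C, Online: 107×113/312 = 38.7532
  D, In-person: 50×105/312 = 16.8269
  D, Hybrid: 50×94/312 = 15.0641
  D, Online: 50×113/312 = 18.1090
Contributions (O − E)²/E:
  (19 − 25.2404)²/25.2404 = 1.5429
  (16 − 22.5962)²/22.5962 = 1.9255
  (40 − 27.1635)²/27.1635 = 6.0661
  (34 − 26.9231)²/26.9231 = 1.8602
  (29 − 24.1026)²/24.1026 = 0.9951
  (17 − 28.9744)²/28.9744 = 4.9487
  (22 − 36.0096)²/36.0096 = 5.4505
  (43 − 32.2372)²/32.2372 = 3.5933
  (42 − 38.7532)²/38.7532 = 0.2720
  (30 − 16.8269)²/16.8269 = 10.3127
  (6 − 15.0641)²/15.0641 = 5.4539
  (14 − 18.1090)²/18.1090 = 0.9323
χ² = 1.5429 + 1.9255 + 6.0661 + 1.8602 + 0.9951 + 4.9487 + 5.4505 + 3.5933 + 0.2720 + 10.3127 + 5.4539 + 0.9323 = 43.353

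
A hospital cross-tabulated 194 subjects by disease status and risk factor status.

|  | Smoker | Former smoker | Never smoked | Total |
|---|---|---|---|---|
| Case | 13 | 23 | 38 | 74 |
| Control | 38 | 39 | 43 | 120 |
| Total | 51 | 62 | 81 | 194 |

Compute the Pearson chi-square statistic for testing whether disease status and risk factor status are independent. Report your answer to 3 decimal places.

6.130

Grand total N = 194.
Expected counts (row total × column total / N):
  Case, Smoker: 74×51/194 = 19.4536
  Case, Former smoker: 74×62/194 = 23.6495
  Case, Never smoked: 74×81/194 = 30.8969
  Control, Smoker: 120×51/194 = 31.5464
  Control, Former smoker: 120×62/194 = 38.3505
  Control, Never smoked: 120×81/194 = 50.1031
Contributions (O − E)²/E:
  (13 − 19.4536)²/19.4536 = 2.1409
  (23 − 23.6495)²/23.6495 = 0.0178
  (38 − 30.8969)²/30.8969 = 1.6330
  (38 − 31.5464)²/31.5464 = 1.3202
  (39 − 38.3505)²/38.3505 = 0.0110
  (43 − 50.1031)²/50.1031 = 1.0070
χ² = 2.1409 + 0.0178 + 1.6330 + 1.3202 + 0.0110 + 1.0070 = 6.130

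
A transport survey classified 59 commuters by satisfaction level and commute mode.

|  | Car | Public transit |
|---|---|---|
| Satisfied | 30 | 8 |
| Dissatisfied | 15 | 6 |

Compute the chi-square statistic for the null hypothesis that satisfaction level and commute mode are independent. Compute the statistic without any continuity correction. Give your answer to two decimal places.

0.42

Row totals: 38, 21. Column totals: 45, 14. Grand total N = 59.
Expected counts (row total × column total / N):
  Satisfied, Car: 38×45/59 = 28.983
  Satisfied, Public transit: 38×14/59 = 9.017
  Dissatisfied, Car: 21×45/59 = 16.017
  Dissatisfied, Public transit: 21×14/59 = 4.983
Contributions (O − E)²/E:
  (30 − 28.983)²/28.983 = 0.0357
  (8 − 9.017)²/9.017 = 0.1147
  (15 − 16.017)²/16.017 = 0.0646
  (6 − 4.983)²/4.983 = 0.2076
χ² = 0.0357 + 0.1147 + 0.0646 + 0.2076 = 0.42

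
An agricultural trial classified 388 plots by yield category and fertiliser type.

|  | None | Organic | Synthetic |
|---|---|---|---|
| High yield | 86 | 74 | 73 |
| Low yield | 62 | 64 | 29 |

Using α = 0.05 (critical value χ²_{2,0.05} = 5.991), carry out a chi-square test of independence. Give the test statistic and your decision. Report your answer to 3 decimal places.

8.250; reject H₀

Row totals: 233, 155. Column totals: 148, 138, 102. Grand total N = 388.
Expected counts (row total × column total / N):
  High yield, None: 233×148/388 = 88.87629
  High yield, Organic: 233×138/388 = 82.87113
  High yield, Synthetic: 233×102/388 = 61.25258
  Low yield, None: 155×148/388 = 59.12371
  Low yield, Organic: 155×138/388 = 55.12887
  Low yield, Synthetic: 155×102/388 = 40.74742
Contributions (O − E)²/E:
  (86 − 88.87629)²/88.87629 = 0.0931
  (74 − 82.87113)²/82.87113 = 0.9496
  (73 − 61.25258)²/61.25258 = 2.2530
  (62 − 59.12371)²/59.12371 = 0.1399
  (64 − 55.12887)²/55.12887 = 1.4275
  (29 − 40.74742)²/40.74742 = 3.3868
χ² = 0.0931 + 0.9496 + 2.2530 + 0.1399 + 1.4275 + 3.3868 = 8.250
df = (2−1)(3−1) = 2. Since 8.250 > 5.991, reject the null hypothesis of independence at α = 0.05.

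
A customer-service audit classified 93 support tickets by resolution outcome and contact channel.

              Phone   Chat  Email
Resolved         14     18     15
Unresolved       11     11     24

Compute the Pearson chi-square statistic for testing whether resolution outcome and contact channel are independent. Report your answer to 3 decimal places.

4.116

Row totals: 47, 46. Column totals: 25, 29, 39. Grand total N = 93.
Expected counts (row total × column total / N):
  Resolved, Phone: 47×25/93 = 12.6344
  Resolved, Chat: 47×29/93 = 14.6559
  Resolved, Email: 47×39/93 = 19.7097
  Unresolved, Phone: 46×25/93 = 12.3656
  Unresolved, Chat: 46×29/93 = 14.3441
  Unresolved, Email: 46×39/93 = 19.2903
Contributions (O − E)²/E:
  (14 − 12.6344)²/12.6344 = 0.1476
  (18 − 14.6559)²/14.6559 = 0.7630
  (15 − 19.7097)²/19.7097 = 1.1254
  (11 − 12.3656)²/12.3656 = 0.1508
  (11 − 14.3441)²/14.3441 = 0.7796
  (24 − 19.2903)²/19.2903 = 1.1499
χ² = 0.1476 + 0.7630 + 1.1254 + 0.1508 + 0.7796 + 1.1499 = 4.116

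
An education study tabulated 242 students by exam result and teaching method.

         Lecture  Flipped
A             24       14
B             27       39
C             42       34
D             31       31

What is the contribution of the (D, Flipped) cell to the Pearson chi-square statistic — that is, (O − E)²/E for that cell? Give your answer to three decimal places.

Row total (D) = 62; column total (Flipped) = 118; N = 242.
Expected count E = 62 × 118 / 242 = 30.2314.
Contribution = (O − E)²/E = (31 − 30.2314)² / 30.2314 = 0.020.

0.020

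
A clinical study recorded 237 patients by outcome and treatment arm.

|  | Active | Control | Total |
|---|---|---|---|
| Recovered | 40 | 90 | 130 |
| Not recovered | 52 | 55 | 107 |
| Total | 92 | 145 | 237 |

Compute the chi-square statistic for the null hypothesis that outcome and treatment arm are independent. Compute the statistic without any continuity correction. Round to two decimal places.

7.86

Grand total N = 237.
Expected counts (row total × column total / N):
  Recovered, Active: 130×92/237 = 50.464
  Recovered, Control: 130×145/237 = 79.536
  Not recovered, Active: 107×92/237 = 41.536
  Not recovered, Control: 107×145/237 = 65.464
Contributions (O − E)²/E:
  (40 − 50.464)²/50.464 = 2.1698
  (90 − 79.536)²/79.536 = 1.3767
  (52 − 41.536)²/41.536 = 2.6362
  (55 − 65.464)²/65.464 = 1.6726
χ² = 2.1698 + 1.3767 + 2.6362 + 1.6726 = 7.86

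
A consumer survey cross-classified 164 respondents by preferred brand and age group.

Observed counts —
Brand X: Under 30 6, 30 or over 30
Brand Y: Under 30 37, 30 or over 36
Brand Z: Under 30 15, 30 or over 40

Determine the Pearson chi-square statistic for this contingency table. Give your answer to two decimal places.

Row totals: 36, 73, 55. Column totals: 58, 106. Grand total N = 164.
Expected counts (row total × column total / N):
  Brand X, Under 30: 36×58/164 = 12.732
  Brand X, 30 or over: 36×106/164 = 23.268
  Brand Y, Under 30: 73×58/164 = 25.817
  Brand Y, 30 or over: 73×106/164 = 47.183
  Brand Z, Under 30: 55×58/164 = 19.451
  Brand Z, 30 or over: 55×106/164 = 35.549
Contributions (O − E)²/E:
  (6 − 12.732)²/12.732 = 3.5595
  (30 − 23.268)²/23.268 = 1.9477
  (37 − 25.817)²/25.817 = 4.8441
  (36 − 47.183)²/47.183 = 2.6505
  (15 − 19.451)²/19.451 = 1.0185
  (40 − 35.549)²/35.549 = 0.5573
χ² = 3.5595 + 1.9477 + 4.8441 + 2.6505 + 1.0185 + 0.5573 = 14.58

14.58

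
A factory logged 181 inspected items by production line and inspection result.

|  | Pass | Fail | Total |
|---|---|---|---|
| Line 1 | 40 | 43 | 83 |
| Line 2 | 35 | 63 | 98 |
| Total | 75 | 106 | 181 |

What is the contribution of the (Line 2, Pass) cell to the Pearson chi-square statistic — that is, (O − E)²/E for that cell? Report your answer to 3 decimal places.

Row total (Line 2) = 98; column total (Pass) = 75; N = 181.
Expected count E = 98 × 75 / 181 = 40.6077.
Contribution = (O − E)²/E = (35 − 40.6077)² / 40.6077 = 0.774.

0.774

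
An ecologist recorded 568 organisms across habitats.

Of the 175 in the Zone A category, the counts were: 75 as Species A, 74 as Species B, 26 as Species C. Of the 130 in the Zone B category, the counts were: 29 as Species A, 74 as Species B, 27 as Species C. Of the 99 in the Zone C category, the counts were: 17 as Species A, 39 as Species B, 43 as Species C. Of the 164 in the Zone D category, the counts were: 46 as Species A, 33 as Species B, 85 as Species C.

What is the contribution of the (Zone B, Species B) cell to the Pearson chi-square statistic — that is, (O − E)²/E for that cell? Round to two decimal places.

11.11

Row total (Zone B) = 130; column total (Species B) = 220; N = 568.
Expected count E = 130 × 220 / 568 = 50.3521.
Contribution = (O − E)²/E = (74 − 50.3521)² / 50.3521 = 11.11.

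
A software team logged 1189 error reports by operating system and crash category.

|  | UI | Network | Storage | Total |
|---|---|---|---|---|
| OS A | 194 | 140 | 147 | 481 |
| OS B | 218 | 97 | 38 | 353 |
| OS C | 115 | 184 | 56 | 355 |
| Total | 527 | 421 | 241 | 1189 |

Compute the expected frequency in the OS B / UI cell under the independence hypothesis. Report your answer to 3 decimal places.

Row total (OS B) = 353; column total (UI) = 527; grand total N = 1189.
Expected count = (row total × column total) / N = 353 × 527 / 1189 = 156.460.

156.460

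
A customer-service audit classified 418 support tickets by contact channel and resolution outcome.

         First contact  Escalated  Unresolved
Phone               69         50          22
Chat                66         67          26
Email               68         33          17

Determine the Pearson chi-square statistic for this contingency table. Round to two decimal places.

Row totals: 141, 159, 118. Column totals: 203, 150, 65. Grand total N = 418.
Expected counts (row total × column total / N):
  Phone, First contact: 141×203/418 = 68.476
  Phone, Escalated: 141×150/418 = 50.598
  Phone, Unresolved: 141×65/418 = 21.926
  Chat, First contact: 159×203/418 = 77.218
  Chat, Escalated: 159×150/418 = 57.057
  Chat, Unresolved: 159×65/418 = 24.725
  Email, First contact: 118×203/418 = 57.306
  Email, Escalated: 118×150/418 = 42.344
  Email, Unresolved: 118×65/418 = 18.349
Contributions (O − E)²/E:
  (69 − 68.476)²/68.476 = 0.0040
  (50 − 50.598)²/50.598 = 0.0071
  (22 − 21.926)²/21.926 = 0.0002
  (66 − 77.218)²/77.218 = 1.6297
  (67 − 57.057)²/57.057 = 1.7327
  (26 − 24.725)²/24.725 = 0.0657
  (68 − 57.306)²/57.306 = 1.9956
  (33 − 42.344)²/42.344 = 2.0619
  (17 − 18.349)²/18.349 = 0.0992
χ² = 0.0040 + 0.0071 + 0.0002 + 1.6297 + 1.7327 + 0.0657 + 1.9956 + 2.0619 + 0.0992 = 7.60

7.60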